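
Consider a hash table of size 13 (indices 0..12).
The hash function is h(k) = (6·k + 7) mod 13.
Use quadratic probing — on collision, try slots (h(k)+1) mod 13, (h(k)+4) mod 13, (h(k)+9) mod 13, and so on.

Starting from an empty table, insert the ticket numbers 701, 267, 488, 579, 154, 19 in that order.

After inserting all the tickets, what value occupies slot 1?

701

Insert 701: h=1, slot 1 empty => index 1.
Insert 267: h=10, slot 10 empty => index 10.
Insert 488: h=10, slot 10 occupied => index 11.
Insert 579: h=10, slots 10,11,1 occupied => index 6.
Insert 154: h=8, slot 8 empty => index 8.
Insert 19: h=4, slot 4 empty => index 4.
Table: [—, 701, —, —, 19, —, 579, —, 154, —, 267, 488, —]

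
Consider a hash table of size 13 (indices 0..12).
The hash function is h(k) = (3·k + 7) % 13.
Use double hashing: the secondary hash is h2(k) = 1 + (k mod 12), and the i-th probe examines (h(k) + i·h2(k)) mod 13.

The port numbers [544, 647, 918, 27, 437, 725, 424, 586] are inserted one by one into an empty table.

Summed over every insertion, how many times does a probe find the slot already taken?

Insert 544: h=1, slot 1 empty → index 1.
Insert 647: h=11, slot 11 empty → index 11.
Insert 918: h=5, slot 5 empty → index 5.
Insert 27: h=10, slot 10 empty → index 10.
Insert 437: h=5, h2=6, slots 5,11 occupied → index 4.
Insert 725: h=11, h2=6, slots 11,4,10 occupied → index 3.
Insert 424: h=5, h2=5, slots 5,10 occupied → index 2.
Insert 586: h=10, h2=11, slot 10 occupied → index 8.
Table: [-, 544, 424, 725, 437, 918, -, -, 586, -, 27, 647, -]

8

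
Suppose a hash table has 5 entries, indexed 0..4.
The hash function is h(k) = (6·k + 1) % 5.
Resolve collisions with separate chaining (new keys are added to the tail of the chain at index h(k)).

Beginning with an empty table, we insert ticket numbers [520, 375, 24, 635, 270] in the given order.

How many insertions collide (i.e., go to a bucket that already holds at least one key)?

3

Insert 520: h=1, bucket 1 empty -> new chain.
Insert 375: h=1, bucket 1 nonempty -> append to chain.
Insert 24: h=0, bucket 0 empty -> new chain.
Insert 635: h=1, bucket 1 nonempty -> append to chain.
Insert 270: h=1, bucket 1 nonempty -> append to chain.
Final buckets:
0: 24
1: 520 -> 375 -> 635 -> 270
2: —
3: —
4: —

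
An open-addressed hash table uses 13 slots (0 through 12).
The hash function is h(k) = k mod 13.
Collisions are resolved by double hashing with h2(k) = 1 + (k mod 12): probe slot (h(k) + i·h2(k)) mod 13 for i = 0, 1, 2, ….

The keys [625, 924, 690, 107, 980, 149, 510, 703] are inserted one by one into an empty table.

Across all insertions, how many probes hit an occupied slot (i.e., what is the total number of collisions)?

Insert 625: h=1, slot 1 empty => index 1.
Insert 924: h=1, h2=1, slot 1 occupied => index 2.
Insert 690: h=1, h2=7, slot 1 occupied => index 8.
Insert 107: h=3, slot 3 empty => index 3.
Insert 980: h=5, slot 5 empty => index 5.
Insert 149: h=6, slot 6 empty => index 6.
Insert 510: h=3, h2=7, slot 3 occupied => index 10.
Insert 703: h=1, h2=8, slot 1 occupied => index 9.
Table: [_, 625, 924, 107, _, 980, 149, _, 690, 703, 510, _, _]

4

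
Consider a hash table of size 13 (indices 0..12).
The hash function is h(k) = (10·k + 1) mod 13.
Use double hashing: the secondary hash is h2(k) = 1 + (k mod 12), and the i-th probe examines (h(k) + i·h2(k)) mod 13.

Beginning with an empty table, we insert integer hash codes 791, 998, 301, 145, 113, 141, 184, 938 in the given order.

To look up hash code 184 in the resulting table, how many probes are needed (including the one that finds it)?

791 hashes to 7; slot 7 is free -> place at 7.
998 hashes to 10; slot 10 is free -> place at 10.
301 hashes to 8; slot 8 is free -> place at 8.
145 hashes to 8, h2=2; 8,10 taken -> place at 12.
113 hashes to 0; slot 0 is free -> place at 0.
141 hashes to 7, h2=10; 7 taken -> place at 4.
184 hashes to 8, h2=5; 8,0 taken -> place at 5.
938 hashes to 8, h2=3; 8 taken -> place at 11.
Table: [113, _, _, _, 141, 184, _, 791, 301, _, 998, 938, 145]
Lookup 184: h=8, h2=5, probe 8,0,5 → found at 5.

3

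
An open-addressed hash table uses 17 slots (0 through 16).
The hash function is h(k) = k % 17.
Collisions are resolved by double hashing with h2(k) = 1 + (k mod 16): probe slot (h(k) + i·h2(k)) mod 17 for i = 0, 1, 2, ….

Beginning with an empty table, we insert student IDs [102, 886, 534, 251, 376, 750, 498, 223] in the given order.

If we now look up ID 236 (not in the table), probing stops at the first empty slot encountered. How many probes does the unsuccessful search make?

Insert 102: h=0, slot 0 empty => index 0.
Insert 886: h=2, slot 2 empty => index 2.
Insert 534: h=7, slot 7 empty => index 7.
Insert 251: h=13, slot 13 empty => index 13.
Insert 376: h=2, h2=9, slot 2 occupied => index 11.
Insert 750: h=2, h2=15, slots 2,0 occupied => index 15.
Insert 498: h=5, slot 5 empty => index 5.
Insert 223: h=2, h2=16, slot 2 occupied => index 1.
Table: [102, 223, 886, ., ., 498, ., 534, ., ., ., 376, ., 251, ., 750, .]
Lookup 236: h=15, h2=13, probe 15,11,7,3 → slot 3 empty, not found.

4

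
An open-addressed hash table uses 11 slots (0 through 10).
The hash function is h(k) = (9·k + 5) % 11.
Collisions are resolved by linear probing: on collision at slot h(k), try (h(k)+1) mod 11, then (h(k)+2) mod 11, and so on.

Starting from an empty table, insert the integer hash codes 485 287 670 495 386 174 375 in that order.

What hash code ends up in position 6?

386

Insert 485: h=3, slot 3 empty => index 3.
Insert 287: h=3, slot 3 occupied => index 4.
Insert 670: h=7, slot 7 empty => index 7.
Insert 495: h=5, slot 5 empty => index 5.
Insert 386: h=3, slots 3,4,5 occupied => index 6.
Insert 174: h=9, slot 9 empty => index 9.
Insert 375: h=3, slots 3,4,5,6,7 occupied => index 8.
Table: [—, —, —, 485, 287, 495, 386, 670, 375, 174, —]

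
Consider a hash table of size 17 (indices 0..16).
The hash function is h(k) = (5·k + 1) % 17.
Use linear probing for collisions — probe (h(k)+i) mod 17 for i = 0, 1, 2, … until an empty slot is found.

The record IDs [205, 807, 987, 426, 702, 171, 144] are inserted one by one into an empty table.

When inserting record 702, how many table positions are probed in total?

Insert 205: h=6, slot 6 empty -> index 6.
Insert 807: h=7, slot 7 empty -> index 7.
Insert 987: h=6, slots 6,7 occupied -> index 8.
Insert 426: h=6, slots 6,7,8 occupied -> index 9.
Insert 702: h=9, slot 9 occupied -> index 10.
Insert 171: h=6, slots 6,7,8,9,10 occupied -> index 11.
Insert 144: h=7, slots 7,8,9,10,11 occupied -> index 12.
Table: [_, _, _, _, _, _, 205, 807, 987, 426, 702, 171, 144, _, _, _, _]

2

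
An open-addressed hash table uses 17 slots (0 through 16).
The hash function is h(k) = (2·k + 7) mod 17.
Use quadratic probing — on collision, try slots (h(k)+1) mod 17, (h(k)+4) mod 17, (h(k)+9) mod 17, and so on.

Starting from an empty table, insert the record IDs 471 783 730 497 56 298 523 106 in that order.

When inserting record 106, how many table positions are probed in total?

Insert 471: h=14, slot 14 empty -> index 14.
Insert 783: h=9, slot 9 empty -> index 9.
Insert 730: h=5, slot 5 empty -> index 5.
Insert 497: h=15, slot 15 empty -> index 15.
Insert 56: h=0, slot 0 empty -> index 0.
Insert 298: h=8, slot 8 empty -> index 8.
Insert 523: h=16, slot 16 empty -> index 16.
Insert 106: h=15, slots 15,16 occupied -> index 2.
Table: [56, -, 106, -, -, 730, -, -, 298, 783, -, -, -, -, 471, 497, 523]

3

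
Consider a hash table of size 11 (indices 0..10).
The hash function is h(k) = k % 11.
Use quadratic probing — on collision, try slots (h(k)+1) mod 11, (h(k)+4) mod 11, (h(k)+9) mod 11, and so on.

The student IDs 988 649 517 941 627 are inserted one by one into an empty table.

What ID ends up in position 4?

988 hashes to 9; slot 9 is free => place at 9.
649 hashes to 0; slot 0 is free => place at 0.
517 hashes to 0; 0 taken => place at 1.
941 hashes to 6; slot 6 is free => place at 6.
627 hashes to 0; 0,1 taken => place at 4.
Table: [649, 517, _, _, 627, _, 941, _, _, 988, _]

627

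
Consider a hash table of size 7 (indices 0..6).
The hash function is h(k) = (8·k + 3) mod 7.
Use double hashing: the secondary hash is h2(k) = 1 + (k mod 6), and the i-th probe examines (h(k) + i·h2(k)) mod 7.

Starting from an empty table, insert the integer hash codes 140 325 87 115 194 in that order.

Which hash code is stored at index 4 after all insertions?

140: h=3 → slot 3
325: h=6 → slot 6
87: h=6, h2=4, probe 6,3,0 → slot 0
115: h=6, h2=2, probe 6,1 → slot 1
194: h=1, h2=3, probe 1,4 → slot 4
Table: [87, 115, ., 140, 194, ., 325]

194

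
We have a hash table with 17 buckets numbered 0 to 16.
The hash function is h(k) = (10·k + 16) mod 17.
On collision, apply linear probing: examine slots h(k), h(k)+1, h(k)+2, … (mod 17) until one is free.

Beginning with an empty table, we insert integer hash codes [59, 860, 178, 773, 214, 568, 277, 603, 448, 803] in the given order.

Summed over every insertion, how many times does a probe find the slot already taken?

Insert 59: h=11, slot 11 empty => index 11.
Insert 860: h=14, slot 14 empty => index 14.
Insert 178: h=11, slot 11 occupied => index 12.
Insert 773: h=11, slots 11,12 occupied => index 13.
Insert 214: h=14, slot 14 occupied => index 15.
Insert 568: h=1, slot 1 empty => index 1.
Insert 277: h=15, slot 15 occupied => index 16.
Insert 603: h=11, slots 11,12,13,14,15,16 occupied => index 0.
Insert 448: h=8, slot 8 empty => index 8.
Insert 803: h=5, slot 5 empty => index 5.
Table: [603, 568, -, -, -, 803, -, -, 448, -, -, 59, 178, 773, 860, 214, 277]

11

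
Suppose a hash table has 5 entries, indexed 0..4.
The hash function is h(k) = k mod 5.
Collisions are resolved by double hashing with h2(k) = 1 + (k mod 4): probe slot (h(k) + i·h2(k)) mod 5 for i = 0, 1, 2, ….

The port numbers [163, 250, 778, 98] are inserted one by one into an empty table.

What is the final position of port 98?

163 hashes to 3; slot 3 is free => place at 3.
250 hashes to 0; slot 0 is free => place at 0.
778 hashes to 3, h2=3; 3 taken => place at 1.
98 hashes to 3, h2=3; 3,1 taken => place at 4.
Table: [250, 778, -, 163, 98]

4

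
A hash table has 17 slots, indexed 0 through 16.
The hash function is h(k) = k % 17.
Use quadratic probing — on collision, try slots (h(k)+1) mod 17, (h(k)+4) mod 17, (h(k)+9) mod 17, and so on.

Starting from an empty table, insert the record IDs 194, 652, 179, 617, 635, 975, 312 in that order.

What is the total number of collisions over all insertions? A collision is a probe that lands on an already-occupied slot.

194 hashes to 7; slot 7 is free -> place at 7.
652 hashes to 6; slot 6 is free -> place at 6.
179 hashes to 9; slot 9 is free -> place at 9.
617 hashes to 5; slot 5 is free -> place at 5.
635 hashes to 6; 6,7 taken -> place at 10.
975 hashes to 6; 6,7,10 taken -> place at 15.
312 hashes to 6; 6,7,10,15,5 taken -> place at 14.
Table: [∅, ∅, ∅, ∅, ∅, 617, 652, 194, ∅, 179, 635, ∅, ∅, ∅, 312, 975, ∅]

10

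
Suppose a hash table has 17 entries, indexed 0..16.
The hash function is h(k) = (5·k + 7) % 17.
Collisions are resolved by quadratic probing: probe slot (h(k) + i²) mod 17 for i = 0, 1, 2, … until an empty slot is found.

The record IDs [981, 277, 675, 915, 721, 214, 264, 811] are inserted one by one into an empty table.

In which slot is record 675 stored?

0

981: h=16 → slot 16
277: h=15 → slot 15
675: h=16, probe 16,0 → slot 0
915: h=9 → slot 9
721: h=8 → slot 8
214: h=6 → slot 6
264: h=1 → slot 1
811: h=16, probe 16,0,3 → slot 3
Table: [675, 264, _, 811, _, _, 214, _, 721, 915, _, _, _, _, _, 277, 981]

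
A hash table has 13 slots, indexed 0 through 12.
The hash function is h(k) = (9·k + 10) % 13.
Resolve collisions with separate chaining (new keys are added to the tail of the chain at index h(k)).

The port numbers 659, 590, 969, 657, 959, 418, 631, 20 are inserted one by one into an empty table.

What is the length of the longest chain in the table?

4

Insert 659: h=0, bucket 0 empty → new chain.
Insert 590: h=3, bucket 3 empty → new chain.
Insert 969: h=8, bucket 8 empty → new chain.
Insert 657: h=8, bucket 8 nonempty → append to chain.
Insert 959: h=9, bucket 9 empty → new chain.
Insert 418: h=2, bucket 2 empty → new chain.
Insert 631: h=8, bucket 8 nonempty → append to chain.
Insert 20: h=8, bucket 8 nonempty → append to chain.
Final buckets:
0: 659
1: —
2: 418
3: 590
4: —
5: —
6: —
7: —
8: 969 -> 657 -> 631 -> 20
9: 959
10: —
11: —
12: —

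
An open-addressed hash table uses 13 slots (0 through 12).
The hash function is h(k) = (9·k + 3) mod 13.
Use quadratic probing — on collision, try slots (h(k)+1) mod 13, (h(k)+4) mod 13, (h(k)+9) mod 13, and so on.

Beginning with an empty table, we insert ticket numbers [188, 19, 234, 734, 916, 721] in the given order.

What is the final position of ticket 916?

Insert 188: h=5, slot 5 empty => index 5.
Insert 19: h=5, slot 5 occupied => index 6.
Insert 234: h=3, slot 3 empty => index 3.
Insert 734: h=5, slots 5,6 occupied => index 9.
Insert 916: h=5, slots 5,6,9 occupied => index 1.
Insert 721: h=5, slots 5,6,9,1 occupied => index 8.
Table: [∅, 916, ∅, 234, ∅, 188, 19, ∅, 721, 734, ∅, ∅, ∅]

1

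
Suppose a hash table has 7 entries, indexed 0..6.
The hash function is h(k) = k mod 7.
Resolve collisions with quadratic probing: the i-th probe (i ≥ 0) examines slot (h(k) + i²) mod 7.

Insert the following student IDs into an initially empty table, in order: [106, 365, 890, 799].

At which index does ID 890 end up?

5

Insert 106: h=1, slot 1 empty → index 1.
Insert 365: h=1, slot 1 occupied → index 2.
Insert 890: h=1, slots 1,2 occupied → index 5.
Insert 799: h=1, slots 1,2,5 occupied → index 3.
Table: [_, 106, 365, 799, _, 890, _]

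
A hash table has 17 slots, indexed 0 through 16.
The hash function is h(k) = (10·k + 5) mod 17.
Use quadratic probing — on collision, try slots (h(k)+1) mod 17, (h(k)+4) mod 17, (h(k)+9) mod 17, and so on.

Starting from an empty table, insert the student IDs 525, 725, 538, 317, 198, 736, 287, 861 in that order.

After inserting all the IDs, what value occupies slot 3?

Insert 525: h=2, slot 2 empty -> index 2.
Insert 725: h=13, slot 13 empty -> index 13.
Insert 538: h=13, slot 13 occupied -> index 14.
Insert 317: h=13, slots 13,14 occupied -> index 0.
Insert 198: h=13, slots 13,14,0 occupied -> index 5.
Insert 736: h=4, slot 4 empty -> index 4.
Insert 287: h=2, slot 2 occupied -> index 3.
Insert 861: h=13, slots 13,14,0,5 occupied -> index 12.
Table: [317, ∅, 525, 287, 736, 198, ∅, ∅, ∅, ∅, ∅, ∅, 861, 725, 538, ∅, ∅]

287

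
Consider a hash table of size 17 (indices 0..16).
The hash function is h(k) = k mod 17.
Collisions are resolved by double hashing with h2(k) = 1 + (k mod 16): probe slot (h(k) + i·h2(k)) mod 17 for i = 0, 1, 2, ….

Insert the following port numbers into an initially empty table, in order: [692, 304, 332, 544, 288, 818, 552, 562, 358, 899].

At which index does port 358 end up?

Insert 692: h=12, slot 12 empty -> index 12.
Insert 304: h=15, slot 15 empty -> index 15.
Insert 332: h=9, slot 9 empty -> index 9.
Insert 544: h=0, slot 0 empty -> index 0.
Insert 288: h=16, slot 16 empty -> index 16.
Insert 818: h=2, slot 2 empty -> index 2.
Insert 552: h=8, slot 8 empty -> index 8.
Insert 562: h=1, slot 1 empty -> index 1.
Insert 358: h=1, h2=7, slots 1,8,15 occupied -> index 5.
Insert 899: h=15, h2=4, slots 15,2 occupied -> index 6.
Table: [544, 562, 818, —, —, 358, 899, —, 552, 332, —, —, 692, —, —, 304, 288]

5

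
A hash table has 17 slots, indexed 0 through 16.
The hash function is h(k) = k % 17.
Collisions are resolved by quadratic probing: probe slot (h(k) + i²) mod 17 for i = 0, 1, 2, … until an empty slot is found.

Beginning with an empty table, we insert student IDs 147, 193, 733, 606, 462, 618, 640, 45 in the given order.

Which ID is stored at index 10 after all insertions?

147 hashes to 11; slot 11 is free -> place at 11.
193 hashes to 6; slot 6 is free -> place at 6.
733 hashes to 2; slot 2 is free -> place at 2.
606 hashes to 11; 11 taken -> place at 12.
462 hashes to 3; slot 3 is free -> place at 3.
618 hashes to 6; 6 taken -> place at 7.
640 hashes to 11; 11,12 taken -> place at 15.
45 hashes to 11; 11,12,15,3 taken -> place at 10.
Table: [_, _, 733, 462, _, _, 193, 618, _, _, 45, 147, 606, _, _, 640, _]

45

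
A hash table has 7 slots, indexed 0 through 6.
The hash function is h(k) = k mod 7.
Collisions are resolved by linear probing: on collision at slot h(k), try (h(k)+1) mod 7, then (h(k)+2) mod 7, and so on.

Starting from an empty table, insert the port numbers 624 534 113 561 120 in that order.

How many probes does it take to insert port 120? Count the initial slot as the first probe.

5

624: h=1 => slot 1
534: h=2 => slot 2
113: h=1, probe 1,2,3 => slot 3
561: h=1, probe 1,2,3,4 => slot 4
120: h=1, probe 1,2,3,4,5 => slot 5
Table: [-, 624, 534, 113, 561, 120, -]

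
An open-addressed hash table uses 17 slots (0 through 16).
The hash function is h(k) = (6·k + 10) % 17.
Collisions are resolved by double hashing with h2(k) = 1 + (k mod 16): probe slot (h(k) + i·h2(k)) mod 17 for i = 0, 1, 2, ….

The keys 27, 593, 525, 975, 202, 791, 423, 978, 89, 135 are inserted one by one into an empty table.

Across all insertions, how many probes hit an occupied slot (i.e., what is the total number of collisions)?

27 hashes to 2; slot 2 is free → place at 2.
593 hashes to 15; slot 15 is free → place at 15.
525 hashes to 15, h2=14; 15 taken → place at 12.
975 hashes to 12, h2=16; 12 taken → place at 11.
202 hashes to 15, h2=11; 15 taken → place at 9.
791 hashes to 13; slot 13 is free → place at 13.
423 hashes to 15, h2=8; 15 taken → place at 6.
978 hashes to 13, h2=3; 13 taken → place at 16.
89 hashes to 0; slot 0 is free → place at 0.
135 hashes to 4; slot 4 is free → place at 4.
Table: [89, ∅, 27, ∅, 135, ∅, 423, ∅, ∅, 202, ∅, 975, 525, 791, ∅, 593, 978]

5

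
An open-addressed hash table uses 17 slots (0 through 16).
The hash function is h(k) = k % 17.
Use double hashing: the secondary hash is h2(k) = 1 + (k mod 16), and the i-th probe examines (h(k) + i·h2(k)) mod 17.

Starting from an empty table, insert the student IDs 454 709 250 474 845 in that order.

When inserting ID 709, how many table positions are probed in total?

Insert 454: h=12, slot 12 empty → index 12.
Insert 709: h=12, h2=6, slot 12 occupied → index 1.
Insert 250: h=12, h2=11, slot 12 occupied → index 6.
Insert 474: h=15, slot 15 empty → index 15.
Insert 845: h=12, h2=14, slot 12 occupied → index 9.
Table: [—, 709, —, —, —, —, 250, —, —, 845, —, —, 454, —, —, 474, —]

2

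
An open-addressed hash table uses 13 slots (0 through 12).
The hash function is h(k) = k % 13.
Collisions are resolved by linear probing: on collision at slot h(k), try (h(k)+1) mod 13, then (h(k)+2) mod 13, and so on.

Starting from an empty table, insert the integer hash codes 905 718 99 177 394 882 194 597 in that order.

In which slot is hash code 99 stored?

Insert 905: h=8, slot 8 empty → index 8.
Insert 718: h=3, slot 3 empty → index 3.
Insert 99: h=8, slot 8 occupied → index 9.
Insert 177: h=8, slots 8,9 occupied → index 10.
Insert 394: h=4, slot 4 empty → index 4.
Insert 882: h=11, slot 11 empty → index 11.
Insert 194: h=12, slot 12 empty → index 12.
Insert 597: h=12, slot 12 occupied → index 0.
Table: [597, ., ., 718, 394, ., ., ., 905, 99, 177, 882, 194]

9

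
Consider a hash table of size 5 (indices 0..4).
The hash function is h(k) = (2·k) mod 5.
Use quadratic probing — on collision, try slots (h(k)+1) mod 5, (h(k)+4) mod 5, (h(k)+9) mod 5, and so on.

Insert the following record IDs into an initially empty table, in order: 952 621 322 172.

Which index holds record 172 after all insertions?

3

Insert 952: h=4, slot 4 empty => index 4.
Insert 621: h=2, slot 2 empty => index 2.
Insert 322: h=4, slot 4 occupied => index 0.
Insert 172: h=4, slots 4,0 occupied => index 3.
Table: [322, ., 621, 172, 952]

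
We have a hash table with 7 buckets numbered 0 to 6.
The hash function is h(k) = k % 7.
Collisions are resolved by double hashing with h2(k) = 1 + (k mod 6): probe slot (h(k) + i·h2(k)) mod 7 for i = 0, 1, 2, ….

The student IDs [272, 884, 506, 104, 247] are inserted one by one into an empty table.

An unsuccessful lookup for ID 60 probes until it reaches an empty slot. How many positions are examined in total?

4

272 hashes to 6; slot 6 is free -> place at 6.
884 hashes to 2; slot 2 is free -> place at 2.
506 hashes to 2, h2=3; 2 taken -> place at 5.
104 hashes to 6, h2=3; 6,2,5 taken -> place at 1.
247 hashes to 2, h2=2; 2 taken -> place at 4.
Table: [-, 104, 884, -, 247, 506, 272]
Lookup 60: h=4, h2=1, probe 4,5,6,0 → slot 0 empty, not found.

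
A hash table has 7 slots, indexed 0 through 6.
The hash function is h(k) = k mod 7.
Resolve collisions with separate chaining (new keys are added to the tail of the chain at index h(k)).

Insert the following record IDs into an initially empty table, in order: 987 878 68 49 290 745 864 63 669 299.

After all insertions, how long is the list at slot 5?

2

987 -> bucket 0
878 -> bucket 3
68 -> bucket 5
49 -> bucket 0 (collision)
290 -> bucket 3 (collision)
745 -> bucket 3 (collision)
864 -> bucket 3 (collision)
63 -> bucket 0 (collision)
669 -> bucket 4
299 -> bucket 5 (collision)
Final buckets:
0: 987 -> 49 -> 63
1: —
2: —
3: 878 -> 290 -> 745 -> 864
4: 669
5: 68 -> 299
6: —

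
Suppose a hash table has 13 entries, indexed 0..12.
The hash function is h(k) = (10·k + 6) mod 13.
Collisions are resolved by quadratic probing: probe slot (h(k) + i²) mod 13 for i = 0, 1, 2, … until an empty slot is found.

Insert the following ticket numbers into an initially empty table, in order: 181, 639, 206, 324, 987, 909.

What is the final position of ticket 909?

8

181 hashes to 9; slot 9 is free => place at 9.
639 hashes to 0; slot 0 is free => place at 0.
206 hashes to 12; slot 12 is free => place at 12.
324 hashes to 9; 9 taken => place at 10.
987 hashes to 9; 9,10,0 taken => place at 5.
909 hashes to 9; 9,10,0,5,12 taken => place at 8.
Table: [639, -, -, -, -, 987, -, -, 909, 181, 324, -, 206]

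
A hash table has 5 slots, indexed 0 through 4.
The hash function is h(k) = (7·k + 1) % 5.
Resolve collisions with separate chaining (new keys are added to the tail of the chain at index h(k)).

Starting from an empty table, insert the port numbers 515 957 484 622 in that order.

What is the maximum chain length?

515 -> bucket 1
957 -> bucket 0
484 -> bucket 4
622 -> bucket 0 (collision)
Final buckets:
0: 957 -> 622
1: 515
2: .
3: .
4: 484

2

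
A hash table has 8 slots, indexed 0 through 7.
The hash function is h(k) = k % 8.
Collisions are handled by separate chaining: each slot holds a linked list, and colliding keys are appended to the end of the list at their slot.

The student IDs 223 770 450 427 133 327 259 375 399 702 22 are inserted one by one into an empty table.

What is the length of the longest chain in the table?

4

Insert 223: h=7, bucket 7 empty → new chain.
Insert 770: h=2, bucket 2 empty → new chain.
Insert 450: h=2, bucket 2 nonempty → append to chain.
Insert 427: h=3, bucket 3 empty → new chain.
Insert 133: h=5, bucket 5 empty → new chain.
Insert 327: h=7, bucket 7 nonempty → append to chain.
Insert 259: h=3, bucket 3 nonempty → append to chain.
Insert 375: h=7, bucket 7 nonempty → append to chain.
Insert 399: h=7, bucket 7 nonempty → append to chain.
Insert 702: h=6, bucket 6 empty → new chain.
Insert 22: h=6, bucket 6 nonempty → append to chain.
Final buckets:
0: -
1: -
2: 770 -> 450
3: 427 -> 259
4: -
5: 133
6: 702 -> 22
7: 223 -> 327 -> 375 -> 399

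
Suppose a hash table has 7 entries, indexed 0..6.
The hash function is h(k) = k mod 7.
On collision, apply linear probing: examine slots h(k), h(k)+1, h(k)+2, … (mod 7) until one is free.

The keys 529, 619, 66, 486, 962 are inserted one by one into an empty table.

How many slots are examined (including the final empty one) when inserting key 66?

3

529 hashes to 4; slot 4 is free -> place at 4.
619 hashes to 3; slot 3 is free -> place at 3.
66 hashes to 3; 3,4 taken -> place at 5.
486 hashes to 3; 3,4,5 taken -> place at 6.
962 hashes to 3; 3,4,5,6 taken -> place at 0.
Table: [962, ., ., 619, 529, 66, 486]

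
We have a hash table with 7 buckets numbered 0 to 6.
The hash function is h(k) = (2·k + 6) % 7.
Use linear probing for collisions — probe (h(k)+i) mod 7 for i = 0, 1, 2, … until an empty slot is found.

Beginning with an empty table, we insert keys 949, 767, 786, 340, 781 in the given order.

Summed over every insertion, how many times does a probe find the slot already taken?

949: h=0 => slot 0
767: h=0, probe 0,1 => slot 1
786: h=3 => slot 3
340: h=0, probe 0,1,2 => slot 2
781: h=0, probe 0,1,2,3,4 => slot 4
Table: [949, 767, 340, 786, 781, —, —]

7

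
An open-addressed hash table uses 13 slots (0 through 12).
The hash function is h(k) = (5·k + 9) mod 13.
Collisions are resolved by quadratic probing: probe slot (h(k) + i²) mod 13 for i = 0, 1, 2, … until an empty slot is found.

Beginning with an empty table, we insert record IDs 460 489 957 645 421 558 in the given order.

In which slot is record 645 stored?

460: h=8 -> slot 8
489: h=10 -> slot 10
957: h=10, probe 10,11 -> slot 11
645: h=10, probe 10,11,1 -> slot 1
421: h=8, probe 8,9 -> slot 9
558: h=4 -> slot 4
Table: [-, 645, -, -, 558, -, -, -, 460, 421, 489, 957, -]

1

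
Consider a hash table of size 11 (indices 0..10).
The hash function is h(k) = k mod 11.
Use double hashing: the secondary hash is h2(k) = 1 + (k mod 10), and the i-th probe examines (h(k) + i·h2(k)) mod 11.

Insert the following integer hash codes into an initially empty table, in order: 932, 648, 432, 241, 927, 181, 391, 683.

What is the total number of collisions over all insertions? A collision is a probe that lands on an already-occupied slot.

932: h=8 → slot 8
648: h=10 → slot 10
432: h=3 → slot 3
241: h=10, h2=2, probe 10,1 → slot 1
927: h=3, h2=8, probe 3,0 → slot 0
181: h=5 → slot 5
391: h=6 → slot 6
683: h=1, h2=4, probe 1,5,9 → slot 9
Table: [927, 241, ., 432, ., 181, 391, ., 932, 683, 648]

4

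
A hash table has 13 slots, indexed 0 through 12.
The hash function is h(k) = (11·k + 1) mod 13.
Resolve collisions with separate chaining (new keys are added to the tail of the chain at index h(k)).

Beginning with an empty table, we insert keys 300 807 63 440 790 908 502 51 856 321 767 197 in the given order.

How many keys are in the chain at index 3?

1

300 → bucket 12
807 → bucket 12 (collision)
63 → bucket 5
440 → bucket 5 (collision)
790 → bucket 7
908 → bucket 5 (collision)
502 → bucket 11
51 → bucket 3
856 → bucket 5 (collision)
321 → bucket 9
767 → bucket 1
197 → bucket 10
Final buckets:
0: ∅
1: 767
2: ∅
3: 51
4: ∅
5: 63 -> 440 -> 908 -> 856
6: ∅
7: 790
8: ∅
9: 321
10: 197
11: 502
12: 300 -> 807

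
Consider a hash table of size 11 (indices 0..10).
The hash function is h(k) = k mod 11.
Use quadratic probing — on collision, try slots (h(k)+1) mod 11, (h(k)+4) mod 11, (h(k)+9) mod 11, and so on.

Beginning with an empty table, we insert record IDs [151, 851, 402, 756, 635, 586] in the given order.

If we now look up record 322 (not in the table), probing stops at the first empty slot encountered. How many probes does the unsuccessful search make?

151: h=8 -> slot 8
851: h=4 -> slot 4
402: h=6 -> slot 6
756: h=8, probe 8,9 -> slot 9
635: h=8, probe 8,9,1 -> slot 1
586: h=3 -> slot 3
Table: [-, 635, -, 586, 851, -, 402, -, 151, 756, -]
Lookup 322: h=3, probe 3,4,7 → slot 7 empty, not found.

3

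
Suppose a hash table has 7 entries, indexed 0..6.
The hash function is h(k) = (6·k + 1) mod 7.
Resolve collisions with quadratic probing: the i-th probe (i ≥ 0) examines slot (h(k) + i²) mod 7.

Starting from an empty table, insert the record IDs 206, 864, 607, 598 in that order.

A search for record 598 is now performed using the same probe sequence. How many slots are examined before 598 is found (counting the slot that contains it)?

206: h=5 => slot 5
864: h=5, probe 5,6 => slot 6
607: h=3 => slot 3
598: h=5, probe 5,6,2 => slot 2
Table: [., ., 598, 607, ., 206, 864]
Lookup 598: h=5, probe 5,6,2 → found at 2.

3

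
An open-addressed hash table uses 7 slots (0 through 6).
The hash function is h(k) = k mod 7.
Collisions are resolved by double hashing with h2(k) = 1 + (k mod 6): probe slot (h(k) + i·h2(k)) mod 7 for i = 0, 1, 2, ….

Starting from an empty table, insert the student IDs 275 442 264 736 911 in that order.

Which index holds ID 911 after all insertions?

Insert 275: h=2, slot 2 empty => index 2.
Insert 442: h=1, slot 1 empty => index 1.
Insert 264: h=5, slot 5 empty => index 5.
Insert 736: h=1, h2=5, slot 1 occupied => index 6.
Insert 911: h=1, h2=6, slot 1 occupied => index 0.
Table: [911, 442, 275, ., ., 264, 736]

0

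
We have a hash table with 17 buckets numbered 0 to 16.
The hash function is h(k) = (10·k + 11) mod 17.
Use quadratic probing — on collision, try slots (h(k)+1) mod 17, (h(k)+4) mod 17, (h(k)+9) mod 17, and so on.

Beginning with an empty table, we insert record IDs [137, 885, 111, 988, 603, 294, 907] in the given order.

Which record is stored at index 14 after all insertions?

988

Insert 137: h=4, slot 4 empty => index 4.
Insert 885: h=4, slot 4 occupied => index 5.
Insert 111: h=16, slot 16 empty => index 16.
Insert 988: h=14, slot 14 empty => index 14.
Insert 603: h=6, slot 6 empty => index 6.
Insert 294: h=10, slot 10 empty => index 10.
Insert 907: h=3, slot 3 empty => index 3.
Table: [—, —, —, 907, 137, 885, 603, —, —, —, 294, —, —, —, 988, —, 111]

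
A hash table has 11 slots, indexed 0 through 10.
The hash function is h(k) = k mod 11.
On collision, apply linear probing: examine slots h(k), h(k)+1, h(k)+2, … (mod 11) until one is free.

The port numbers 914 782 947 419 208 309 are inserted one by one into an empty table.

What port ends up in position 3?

947

Insert 914: h=1, slot 1 empty => index 1.
Insert 782: h=1, slot 1 occupied => index 2.
Insert 947: h=1, slots 1,2 occupied => index 3.
Insert 419: h=1, slots 1,2,3 occupied => index 4.
Insert 208: h=10, slot 10 empty => index 10.
Insert 309: h=1, slots 1,2,3,4 occupied => index 5.
Table: [-, 914, 782, 947, 419, 309, -, -, -, -, 208]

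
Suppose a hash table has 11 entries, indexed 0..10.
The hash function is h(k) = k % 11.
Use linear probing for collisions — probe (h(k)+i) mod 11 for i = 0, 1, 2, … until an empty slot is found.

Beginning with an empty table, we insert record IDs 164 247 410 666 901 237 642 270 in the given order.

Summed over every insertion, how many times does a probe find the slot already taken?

4

164: h=10 => slot 10
247: h=5 => slot 5
410: h=3 => slot 3
666: h=6 => slot 6
901: h=10, probe 10,0 => slot 0
237: h=6, probe 6,7 => slot 7
642: h=4 => slot 4
270: h=6, probe 6,7,8 => slot 8
Table: [901, ∅, ∅, 410, 642, 247, 666, 237, 270, ∅, 164]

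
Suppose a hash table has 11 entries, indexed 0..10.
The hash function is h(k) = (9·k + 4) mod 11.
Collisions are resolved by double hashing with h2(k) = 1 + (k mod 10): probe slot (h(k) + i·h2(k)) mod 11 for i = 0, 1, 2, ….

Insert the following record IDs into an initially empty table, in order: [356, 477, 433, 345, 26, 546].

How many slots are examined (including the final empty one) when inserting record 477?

356: h=7 -> slot 7
477: h=7, h2=8, probe 7,4 -> slot 4
433: h=7, h2=4, probe 7,0 -> slot 0
345: h=7, h2=6, probe 7,2 -> slot 2
26: h=7, h2=7, probe 7,3 -> slot 3
546: h=1 -> slot 1
Table: [433, 546, 345, 26, 477, ., ., 356, ., ., .]

2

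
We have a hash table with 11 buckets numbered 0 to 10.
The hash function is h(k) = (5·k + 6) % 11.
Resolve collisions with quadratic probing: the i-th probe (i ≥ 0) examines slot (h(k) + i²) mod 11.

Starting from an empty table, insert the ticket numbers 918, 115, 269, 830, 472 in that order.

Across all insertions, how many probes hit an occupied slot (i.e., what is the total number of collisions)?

6

Insert 918: h=9, slot 9 empty -> index 9.
Insert 115: h=9, slot 9 occupied -> index 10.
Insert 269: h=9, slots 9,10 occupied -> index 2.
Insert 830: h=9, slots 9,10,2 occupied -> index 7.
Insert 472: h=1, slot 1 empty -> index 1.
Table: [-, 472, 269, -, -, -, -, 830, -, 918, 115]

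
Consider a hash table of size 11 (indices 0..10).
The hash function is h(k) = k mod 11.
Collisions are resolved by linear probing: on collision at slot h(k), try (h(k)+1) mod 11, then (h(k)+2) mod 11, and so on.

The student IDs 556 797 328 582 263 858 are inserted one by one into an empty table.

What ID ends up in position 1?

556 hashes to 6; slot 6 is free => place at 6.
797 hashes to 5; slot 5 is free => place at 5.
328 hashes to 9; slot 9 is free => place at 9.
582 hashes to 10; slot 10 is free => place at 10.
263 hashes to 10; 10 taken => place at 0.
858 hashes to 0; 0 taken => place at 1.
Table: [263, 858, ., ., ., 797, 556, ., ., 328, 582]

858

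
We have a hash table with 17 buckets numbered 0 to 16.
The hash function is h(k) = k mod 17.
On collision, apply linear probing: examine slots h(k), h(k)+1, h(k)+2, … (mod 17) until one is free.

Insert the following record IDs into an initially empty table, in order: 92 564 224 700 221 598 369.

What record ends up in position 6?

Insert 92: h=7, slot 7 empty → index 7.
Insert 564: h=3, slot 3 empty → index 3.
Insert 224: h=3, slot 3 occupied → index 4.
Insert 700: h=3, slots 3,4 occupied → index 5.
Insert 221: h=0, slot 0 empty → index 0.
Insert 598: h=3, slots 3,4,5 occupied → index 6.
Insert 369: h=12, slot 12 empty → index 12.
Table: [221, ∅, ∅, 564, 224, 700, 598, 92, ∅, ∅, ∅, ∅, 369, ∅, ∅, ∅, ∅]

598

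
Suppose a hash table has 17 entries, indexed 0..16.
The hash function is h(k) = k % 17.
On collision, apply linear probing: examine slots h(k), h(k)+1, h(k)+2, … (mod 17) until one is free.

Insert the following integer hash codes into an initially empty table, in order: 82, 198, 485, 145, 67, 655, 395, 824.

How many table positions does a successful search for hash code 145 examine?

82 hashes to 14; slot 14 is free -> place at 14.
198 hashes to 11; slot 11 is free -> place at 11.
485 hashes to 9; slot 9 is free -> place at 9.
145 hashes to 9; 9 taken -> place at 10.
67 hashes to 16; slot 16 is free -> place at 16.
655 hashes to 9; 9,10,11 taken -> place at 12.
395 hashes to 4; slot 4 is free -> place at 4.
824 hashes to 8; slot 8 is free -> place at 8.
Table: [∅, ∅, ∅, ∅, 395, ∅, ∅, ∅, 824, 485, 145, 198, 655, ∅, 82, ∅, 67]
Lookup 145: h=9, probe 9,10 → found at 10.

2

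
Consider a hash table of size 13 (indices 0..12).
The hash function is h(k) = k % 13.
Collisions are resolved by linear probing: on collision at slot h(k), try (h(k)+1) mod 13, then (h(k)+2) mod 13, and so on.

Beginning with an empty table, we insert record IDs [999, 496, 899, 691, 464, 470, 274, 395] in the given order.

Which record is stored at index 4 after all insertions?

691

Insert 999: h=11, slot 11 empty -> index 11.
Insert 496: h=2, slot 2 empty -> index 2.
Insert 899: h=2, slot 2 occupied -> index 3.
Insert 691: h=2, slots 2,3 occupied -> index 4.
Insert 464: h=9, slot 9 empty -> index 9.
Insert 470: h=2, slots 2,3,4 occupied -> index 5.
Insert 274: h=1, slot 1 empty -> index 1.
Insert 395: h=5, slot 5 occupied -> index 6.
Table: [-, 274, 496, 899, 691, 470, 395, -, -, 464, -, 999, -]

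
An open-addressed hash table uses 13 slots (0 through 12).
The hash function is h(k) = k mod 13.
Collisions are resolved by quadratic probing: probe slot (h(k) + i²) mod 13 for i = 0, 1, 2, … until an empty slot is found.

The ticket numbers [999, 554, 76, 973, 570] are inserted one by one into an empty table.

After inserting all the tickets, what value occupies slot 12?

76

999 hashes to 11; slot 11 is free => place at 11.
554 hashes to 8; slot 8 is free => place at 8.
76 hashes to 11; 11 taken => place at 12.
973 hashes to 11; 11,12 taken => place at 2.
570 hashes to 11; 11,12,2 taken => place at 7.
Table: [∅, ∅, 973, ∅, ∅, ∅, ∅, 570, 554, ∅, ∅, 999, 76]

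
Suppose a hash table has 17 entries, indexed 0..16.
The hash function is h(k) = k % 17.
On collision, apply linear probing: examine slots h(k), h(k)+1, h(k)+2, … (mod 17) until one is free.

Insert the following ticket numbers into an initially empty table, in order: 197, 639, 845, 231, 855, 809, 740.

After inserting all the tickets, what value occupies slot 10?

197

197 hashes to 10; slot 10 is free → place at 10.
639 hashes to 10; 10 taken → place at 11.
845 hashes to 12; slot 12 is free → place at 12.
231 hashes to 10; 10,11,12 taken → place at 13.
855 hashes to 5; slot 5 is free → place at 5.
809 hashes to 10; 10,11,12,13 taken → place at 14.
740 hashes to 9; slot 9 is free → place at 9.
Table: [_, _, _, _, _, 855, _, _, _, 740, 197, 639, 845, 231, 809, _, _]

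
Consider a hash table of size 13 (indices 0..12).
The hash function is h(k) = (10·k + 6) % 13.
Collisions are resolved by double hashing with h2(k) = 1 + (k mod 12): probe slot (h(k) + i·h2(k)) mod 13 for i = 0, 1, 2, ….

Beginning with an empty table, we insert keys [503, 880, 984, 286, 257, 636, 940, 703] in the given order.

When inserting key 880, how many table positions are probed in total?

2

503 hashes to 5; slot 5 is free → place at 5.
880 hashes to 5, h2=5; 5 taken → place at 10.
984 hashes to 5, h2=1; 5 taken → place at 6.
286 hashes to 6, h2=11; 6 taken → place at 4.
257 hashes to 2; slot 2 is free → place at 2.
636 hashes to 9; slot 9 is free → place at 9.
940 hashes to 7; slot 7 is free → place at 7.
703 hashes to 3; slot 3 is free → place at 3.
Table: [-, -, 257, 703, 286, 503, 984, 940, -, 636, 880, -, -]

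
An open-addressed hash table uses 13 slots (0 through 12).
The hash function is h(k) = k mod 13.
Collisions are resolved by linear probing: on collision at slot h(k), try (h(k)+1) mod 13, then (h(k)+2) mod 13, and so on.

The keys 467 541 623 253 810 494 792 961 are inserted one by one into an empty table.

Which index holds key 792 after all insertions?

2

467: h=12 -> slot 12
541: h=8 -> slot 8
623: h=12, probe 12,0 -> slot 0
253: h=6 -> slot 6
810: h=4 -> slot 4
494: h=0, probe 0,1 -> slot 1
792: h=12, probe 12,0,1,2 -> slot 2
961: h=12, probe 12,0,1,2,3 -> slot 3
Table: [623, 494, 792, 961, 810, —, 253, —, 541, —, —, —, 467]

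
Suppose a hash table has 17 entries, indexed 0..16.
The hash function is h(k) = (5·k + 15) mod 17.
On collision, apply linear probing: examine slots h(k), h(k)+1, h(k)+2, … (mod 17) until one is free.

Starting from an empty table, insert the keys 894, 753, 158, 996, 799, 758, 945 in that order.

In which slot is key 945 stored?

1

894: h=14 => slot 14
753: h=6 => slot 6
158: h=6, probe 6,7 => slot 7
996: h=14, probe 14,15 => slot 15
799: h=15, probe 15,16 => slot 16
758: h=14, probe 14,15,16,0 => slot 0
945: h=14, probe 14,15,16,0,1 => slot 1
Table: [758, 945, -, -, -, -, 753, 158, -, -, -, -, -, -, 894, 996, 799]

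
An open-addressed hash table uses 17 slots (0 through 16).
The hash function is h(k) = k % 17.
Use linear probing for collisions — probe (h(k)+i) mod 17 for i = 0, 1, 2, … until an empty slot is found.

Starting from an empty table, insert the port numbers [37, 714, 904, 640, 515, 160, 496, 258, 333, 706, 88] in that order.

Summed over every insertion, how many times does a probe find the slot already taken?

37 hashes to 3; slot 3 is free → place at 3.
714 hashes to 0; slot 0 is free → place at 0.
904 hashes to 3; 3 taken → place at 4.
640 hashes to 11; slot 11 is free → place at 11.
515 hashes to 5; slot 5 is free → place at 5.
160 hashes to 7; slot 7 is free → place at 7.
496 hashes to 3; 3,4,5 taken → place at 6.
258 hashes to 3; 3,4,5,6,7 taken → place at 8.
333 hashes to 10; slot 10 is free → place at 10.
706 hashes to 9; slot 9 is free → place at 9.
88 hashes to 3; 3,4,5,6,7,8,9,10,11 taken → place at 12.
Table: [714, —, —, 37, 904, 515, 496, 160, 258, 706, 333, 640, 88, —, —, —, —]

18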